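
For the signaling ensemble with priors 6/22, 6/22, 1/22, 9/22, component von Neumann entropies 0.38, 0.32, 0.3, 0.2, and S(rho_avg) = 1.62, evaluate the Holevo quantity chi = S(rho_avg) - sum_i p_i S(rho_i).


chi = S(rho) - sum_i p_i * S(rho_i)
Weighted entropy = 6/22 * 0.38 + 6/22 * 0.32 + 1/22 * 0.3 + 9/22 * 0.2
= 0.2864
chi = 1.62 - 0.2864
= 1.3336

1.3336


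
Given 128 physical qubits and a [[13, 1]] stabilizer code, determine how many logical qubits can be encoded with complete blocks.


Each code block uses 13 physical qubits for 1 logical qubit(s).
Number of complete blocks = floor(128 / 13) = 9
Logical qubits = 9 * 1
= 9

9


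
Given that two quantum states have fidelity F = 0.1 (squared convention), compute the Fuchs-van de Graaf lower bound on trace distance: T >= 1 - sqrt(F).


Fuchs-van de Graaf (squared-fidelity convention): 1 - sqrt(F) <= T <= sqrt(1 - F).
Lower bound: T >= 1 - sqrt(F)
sqrt(F) = sqrt(0.1) = 0.3162
T >= 1 - 0.3162
T >= 0.6838

0.6838


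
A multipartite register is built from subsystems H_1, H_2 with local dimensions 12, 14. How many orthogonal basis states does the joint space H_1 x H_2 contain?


dim(H_1 x H_2) = 12 * 14
= 168

168


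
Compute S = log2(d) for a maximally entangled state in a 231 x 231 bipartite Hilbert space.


For a maximally entangled state in d x d:
S = log2(d) = log2(231)
= 7.8517

7.8517


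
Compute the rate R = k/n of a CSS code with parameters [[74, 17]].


Code rate R = k/n
= 17/74
= 0.2297

0.2297


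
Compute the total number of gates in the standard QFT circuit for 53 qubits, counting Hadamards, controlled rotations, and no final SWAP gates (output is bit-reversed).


Hadamard gates: 53
Controlled rotations: n*(n-1)/2 = 53*52/2 = 1378
SWAP gates: 0 (omitted)
Total = 53 + 1378
= 1431

1431


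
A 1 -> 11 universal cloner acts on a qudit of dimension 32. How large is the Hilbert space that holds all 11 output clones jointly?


Output space = H^(tensor 11) where dim(H) = 32
dim = 32^11
= 1024 (after 2 factors)
= 32768 (after 3 factors)
= 1048576 (after 4 factors)
= 33554432 (after 5 factors)
= 1073741824 (after 6 factors)
= 34359738368 (after 7 factors)
= 1099511627776 (after 8 factors)
= 35184372088832 (after 9 factors)
= 1125899906842624 (after 10 factors)
= 36028797018963968 (after 11 factors)
= 36028797018963968

36028797018963968


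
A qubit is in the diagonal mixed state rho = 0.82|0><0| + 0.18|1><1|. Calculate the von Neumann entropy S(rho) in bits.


S = -p*log2(p) - (1-p)*log2(1-p)
p = 0.8200, 1-p = 0.1800
= -0.8200 * log2(0.8200) - 0.1800 * log2(0.1800)
= -(-0.2348) - (-0.4453)
= 0.6801

0.6801


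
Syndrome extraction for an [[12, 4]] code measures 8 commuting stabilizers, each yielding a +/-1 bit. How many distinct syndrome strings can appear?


Each stabilizer generator gives a binary (+1 or -1) measurement outcome.
With 8 independent generators:
Total syndromes = 2^8
= 256

256


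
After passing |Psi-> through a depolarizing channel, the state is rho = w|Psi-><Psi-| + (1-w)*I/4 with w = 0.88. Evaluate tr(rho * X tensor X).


|Psi-> = (|01> - |10>)/sqrt(2)
For the pure Bell state, <X_A X_B> = -1 (Bell-state Pauli correlator).
The maximally-mixed part I/4 has tr(I/4 * P tensor P) = 0 for any traceless Pauli P.
So <X_A X_B>_rho = w * (-1) + (1 - w) * 0
= 0.88 * (-1)
= -0.8800

-0.8800


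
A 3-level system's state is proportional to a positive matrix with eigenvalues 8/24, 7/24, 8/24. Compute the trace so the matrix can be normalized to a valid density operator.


tr(M) = sum of eigenvalues
= 8/24 + 7/24 + 8/24
= 23/24
= 0.9583

0.9583


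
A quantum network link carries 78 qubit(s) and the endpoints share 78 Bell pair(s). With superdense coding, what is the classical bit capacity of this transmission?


Superdense coding allows 2 classical bits per shared entangled pair.
78 pair(s) -> 2 * 78 = 156 classical bits

156


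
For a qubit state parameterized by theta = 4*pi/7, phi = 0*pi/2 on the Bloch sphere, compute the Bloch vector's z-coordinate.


theta = 1.7952, phi = 0.0000
r_z = cos(theta) = -0.2225

-0.2225


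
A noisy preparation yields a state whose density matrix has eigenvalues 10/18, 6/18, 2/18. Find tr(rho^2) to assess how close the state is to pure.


tr(rho^2) = sum of eigenvalues squared
= (10/18)^2 + (6/18)^2 + (2/18)^2
= (100 + 36 + 4) / 324
= 140/324
= 0.4321

0.4321


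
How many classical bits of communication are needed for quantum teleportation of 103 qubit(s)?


Quantum teleportation requires 2 classical bits per qubit teleported.
103 qubit(s) -> 2 * 103 = 206 classical bits

206


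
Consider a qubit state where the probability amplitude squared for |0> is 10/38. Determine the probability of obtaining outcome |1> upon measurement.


|alpha|^2 = 10/38 = 0.2632
|beta|^2 = 1 - 10/38 = 28/38 = 0.7368
P(|1>) = |beta|^2 = 0.7368

0.7368


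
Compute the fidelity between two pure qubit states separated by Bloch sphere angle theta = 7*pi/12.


For states separated by angle theta on Bloch sphere:
F = cos^2(theta/2)
theta = 7*pi/12 = 1.8326
theta/2 = 0.9163
cos(theta/2) = 0.6088
F = 0.3706

0.3706


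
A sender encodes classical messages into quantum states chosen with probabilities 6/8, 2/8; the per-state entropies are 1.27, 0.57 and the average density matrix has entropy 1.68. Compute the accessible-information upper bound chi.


chi = S(rho) - sum_i p_i * S(rho_i)
Weighted entropy = 6/8 * 1.27 + 2/8 * 0.57
= 1.0950
chi = 1.68 - 1.0950
= 0.5850

0.5850


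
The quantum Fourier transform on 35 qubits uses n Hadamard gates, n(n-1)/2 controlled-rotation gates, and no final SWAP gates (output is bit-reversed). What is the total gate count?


Hadamard gates: 35
Controlled rotations: n*(n-1)/2 = 35*34/2 = 595
SWAP gates: 0 (omitted)
Total = 35 + 595
= 630

630


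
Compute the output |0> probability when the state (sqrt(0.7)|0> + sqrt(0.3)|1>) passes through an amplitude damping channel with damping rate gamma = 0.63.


For amplitude damping with parameter gamma on state sqrt(a)|0> + sqrt(b)|1>:
alpha^2 = 0.7, beta^2 = 0.3
P(|0>) = alpha^2 + gamma * beta^2
= 0.7 + 0.63 * 0.3
= 0.7 + 0.1890
= 0.8890

0.8890


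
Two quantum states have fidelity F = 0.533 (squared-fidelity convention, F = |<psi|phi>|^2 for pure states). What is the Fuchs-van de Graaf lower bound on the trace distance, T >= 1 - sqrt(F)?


Fuchs-van de Graaf (squared-fidelity convention): 1 - sqrt(F) <= T <= sqrt(1 - F).
Lower bound: T >= 1 - sqrt(F)
sqrt(F) = sqrt(0.533) = 0.7301
T >= 1 - 0.7301
T >= 0.2699

0.2699


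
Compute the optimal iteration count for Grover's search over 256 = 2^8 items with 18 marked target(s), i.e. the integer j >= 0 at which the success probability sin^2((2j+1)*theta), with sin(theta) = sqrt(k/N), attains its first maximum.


After j Grover iterations the success probability is P(j) = sin^2((2j+1)*theta), where sin(theta) = sqrt(k/N).
N = 2^8 = 256, k = 18
sin(theta) = sqrt(k/N) = 0.2651650429
theta = arcsin(sqrt(k/N)) = 0.2683750886 rad
P(j) reaches its first maximum when (2j+1)*theta is as close as possible to pi/2, i.e. j = round(pi/(4*theta) - 1/2).
pi/(4*theta) - 1/2 = 2.4265
(For comparison, the common estimate pi/4 * sqrt(N/k) = 2.9619; the exact maximiser is used here.)
Optimal iterations = 2

2


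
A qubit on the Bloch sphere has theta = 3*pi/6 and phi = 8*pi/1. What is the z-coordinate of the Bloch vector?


theta = 1.5708, phi = 25.1327
r_z = cos(theta) = 0.0000

0.0000


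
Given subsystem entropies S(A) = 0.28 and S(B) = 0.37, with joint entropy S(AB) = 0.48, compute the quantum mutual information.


I(A:B) = S(A) + S(B) - S(AB)
= 0.28 + 0.37 - 0.48
= 0.1700

0.1700


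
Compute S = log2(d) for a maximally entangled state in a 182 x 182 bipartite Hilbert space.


For a maximally entangled state in d x d:
S = log2(d) = log2(182)
= 7.5078

7.5078


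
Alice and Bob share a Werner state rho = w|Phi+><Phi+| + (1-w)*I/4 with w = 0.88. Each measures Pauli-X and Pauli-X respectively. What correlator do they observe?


|Phi+> = (|00> + |11>)/sqrt(2)
For the pure Bell state, <X_A X_B> = +1 (Bell-state Pauli correlator).
The maximally-mixed part I/4 has tr(I/4 * P tensor P) = 0 for any traceless Pauli P.
So <X_A X_B>_rho = w * (+1) + (1 - w) * 0
= 0.88 * (+1)
= 0.8800

0.8800


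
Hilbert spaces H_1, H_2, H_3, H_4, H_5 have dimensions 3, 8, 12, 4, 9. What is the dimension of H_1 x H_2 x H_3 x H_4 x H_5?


dim(H_1 x H_2 x H_3 x H_4 x H_5) = 3 * 8 * 12 * 4 * 9
= 24 * 12 * 4 * 9
= 288 * 4 * 9
= 1152 * 9
= 10368

10368


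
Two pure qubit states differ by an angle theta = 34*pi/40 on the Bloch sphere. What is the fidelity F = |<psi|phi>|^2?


For states separated by angle theta on Bloch sphere:
F = cos^2(theta/2)
theta = 34*pi/40 = 2.6704
theta/2 = 1.3352
cos(theta/2) = 0.2334
F = 0.0545

0.0545


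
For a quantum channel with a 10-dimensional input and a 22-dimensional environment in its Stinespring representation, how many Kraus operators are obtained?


Tracing out the environment in an orthonormal basis {|i>_E} gives Kraus operators K_i = <i|_E U |0>_E.
Number of Kraus operators = dim(H_env) = d_env
= 22

22


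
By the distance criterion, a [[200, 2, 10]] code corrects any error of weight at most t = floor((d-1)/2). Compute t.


Code parameters: [[200, 2, 10]], distance d = 10.
Number of correctable errors = floor((d-1)/2)
= floor((10 - 1)/2)
= floor(9/2)
= 4

4


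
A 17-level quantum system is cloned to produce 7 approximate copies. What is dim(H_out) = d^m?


Output space = H^(tensor 7) where dim(H) = 17
dim = 17^7
= 289 (after 2 factors)
= 4913 (after 3 factors)
= 83521 (after 4 factors)
= 1419857 (after 5 factors)
= 24137569 (after 6 factors)
= 410338673 (after 7 factors)
= 410338673

410338673


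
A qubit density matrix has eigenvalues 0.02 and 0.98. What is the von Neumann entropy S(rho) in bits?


S = -p*log2(p) - (1-p)*log2(1-p)
p = 0.0200, 1-p = 0.9800
= -0.0200 * log2(0.0200) - 0.9800 * log2(0.9800)
= -(-0.1129) - (-0.0286)
= 0.1414

0.1414


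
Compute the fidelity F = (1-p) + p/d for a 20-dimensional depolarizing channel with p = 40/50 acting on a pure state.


F = (1-p) + p/d
= (1 - 0.8000) + 0.8000/20
= 0.2000 + 0.0400
= 0.2400

0.2400


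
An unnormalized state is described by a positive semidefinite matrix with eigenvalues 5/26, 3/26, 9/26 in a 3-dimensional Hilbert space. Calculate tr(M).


tr(M) = sum of eigenvalues
= 5/26 + 3/26 + 9/26
= 17/26
= 0.6538

0.6538


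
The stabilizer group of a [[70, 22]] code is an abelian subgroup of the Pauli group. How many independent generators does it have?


For an [[n,k]] stabilizer code:
Number of stabilizer generators = n - k
= 70 - 22
= 48

48


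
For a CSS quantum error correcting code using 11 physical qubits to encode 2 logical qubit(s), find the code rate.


Code rate R = k/n
= 2/11
= 0.1818

0.1818


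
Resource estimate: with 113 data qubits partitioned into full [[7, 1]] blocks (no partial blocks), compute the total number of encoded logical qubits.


Each code block uses 7 physical qubits for 1 logical qubit(s).
Number of complete blocks = floor(113 / 7) = 16
Logical qubits = 16 * 1
= 16

16


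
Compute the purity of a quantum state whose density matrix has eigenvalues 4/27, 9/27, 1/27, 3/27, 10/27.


tr(rho^2) = sum of eigenvalues squared
= (4/27)^2 + (9/27)^2 + (1/27)^2 + (3/27)^2 + (10/27)^2
= (16 + 81 + 1 + 9 + 100) / 729
= 207/729
= 0.2840

0.2840


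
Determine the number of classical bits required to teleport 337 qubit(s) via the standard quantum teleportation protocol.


Quantum teleportation requires 2 classical bits per qubit teleported.
337 qubit(s) -> 2 * 337 = 674 classical bits

674


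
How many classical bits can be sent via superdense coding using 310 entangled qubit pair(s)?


Superdense coding allows 2 classical bits per shared entangled pair.
310 pair(s) -> 2 * 310 = 620 classical bits

620


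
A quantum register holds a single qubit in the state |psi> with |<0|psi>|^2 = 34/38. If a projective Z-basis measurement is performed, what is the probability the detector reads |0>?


|alpha|^2 = 34/38 = 0.8947
|beta|^2 = 1 - 34/38 = 4/38 = 0.1053
P(|0>) = |alpha|^2 = 0.8947

0.8947


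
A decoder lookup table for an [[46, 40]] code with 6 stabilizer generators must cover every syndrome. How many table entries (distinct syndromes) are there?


Each stabilizer generator gives a binary (+1 or -1) measurement outcome.
With 6 independent generators:
Total syndromes = 2^6
= 64

64


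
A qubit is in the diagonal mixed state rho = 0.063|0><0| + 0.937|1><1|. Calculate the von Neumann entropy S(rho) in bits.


S = -p*log2(p) - (1-p)*log2(1-p)
p = 0.0630, 1-p = 0.9370
= -0.0630 * log2(0.0630) - 0.9370 * log2(0.9370)
= -(-0.2513) - (-0.0880)
= 0.3392

0.3392


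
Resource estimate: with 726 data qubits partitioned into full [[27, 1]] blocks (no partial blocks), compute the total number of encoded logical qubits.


Each code block uses 27 physical qubits for 1 logical qubit(s).
Number of complete blocks = floor(726 / 27) = 26
Logical qubits = 26 * 1
= 26

26


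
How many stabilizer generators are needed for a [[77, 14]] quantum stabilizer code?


For an [[n,k]] stabilizer code:
Number of stabilizer generators = n - k
= 77 - 14
= 63

63


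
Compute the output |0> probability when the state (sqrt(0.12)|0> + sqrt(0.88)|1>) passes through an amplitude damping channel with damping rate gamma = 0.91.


For amplitude damping with parameter gamma on state sqrt(a)|0> + sqrt(b)|1>:
alpha^2 = 0.12, beta^2 = 0.88
P(|0>) = alpha^2 + gamma * beta^2
= 0.12 + 0.91 * 0.88
= 0.12 + 0.8008
= 0.9208

0.9208


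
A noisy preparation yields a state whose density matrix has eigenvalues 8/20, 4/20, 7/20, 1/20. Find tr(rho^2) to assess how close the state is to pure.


tr(rho^2) = sum of eigenvalues squared
= (8/20)^2 + (4/20)^2 + (7/20)^2 + (1/20)^2
= (64 + 16 + 49 + 1) / 400
= 130/400
= 0.3250

0.3250


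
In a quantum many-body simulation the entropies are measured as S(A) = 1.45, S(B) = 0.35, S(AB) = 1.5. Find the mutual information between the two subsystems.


I(A:B) = S(A) + S(B) - S(AB)
= 1.45 + 0.35 - 1.5
= 0.3000

0.3000


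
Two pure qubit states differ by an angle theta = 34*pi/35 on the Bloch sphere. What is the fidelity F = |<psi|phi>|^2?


For states separated by angle theta on Bloch sphere:
F = cos^2(theta/2)
theta = 34*pi/35 = 3.0518
theta/2 = 1.5259
cos(theta/2) = 0.0449
F = 0.0020

0.0020


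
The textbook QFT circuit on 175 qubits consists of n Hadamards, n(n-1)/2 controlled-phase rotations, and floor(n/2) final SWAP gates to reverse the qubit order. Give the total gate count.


Hadamard gates: 175
Controlled rotations: n*(n-1)/2 = 175*174/2 = 15225
SWAP gates: floor(n/2) = floor(175/2) = 87
Total = 175 + 15225 + 87
= 15487

15487


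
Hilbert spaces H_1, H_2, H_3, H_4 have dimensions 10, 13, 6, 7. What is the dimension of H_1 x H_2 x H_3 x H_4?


dim(H_1 x H_2 x H_3 x H_4) = 10 * 13 * 6 * 7
= 130 * 6 * 7
= 780 * 7
= 5460

5460


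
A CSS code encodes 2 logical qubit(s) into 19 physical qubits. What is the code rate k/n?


Code rate R = k/n
= 2/19
= 0.1053

0.1053


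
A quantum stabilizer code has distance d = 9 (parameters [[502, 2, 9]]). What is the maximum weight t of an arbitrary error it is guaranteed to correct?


Code parameters: [[502, 2, 9]], distance d = 9.
Number of correctable errors = floor((d-1)/2)
= floor((9 - 1)/2)
= floor(8/2)
= 4

4


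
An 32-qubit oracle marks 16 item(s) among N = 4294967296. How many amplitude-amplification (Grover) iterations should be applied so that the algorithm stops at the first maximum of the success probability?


After j Grover iterations the success probability is P(j) = sin^2((2j+1)*theta), where sin(theta) = sqrt(k/N).
N = 2^32 = 4294967296, k = 16
sin(theta) = sqrt(k/N) = 6.103515625e-05
theta = arcsin(sqrt(k/N)) = 6.103515629e-05 rad
P(j) reaches its first maximum when (2j+1)*theta is as close as possible to pi/2, i.e. j = round(pi/(4*theta) - 1/2).
pi/(4*theta) - 1/2 = 12867.4635
(For comparison, the common estimate pi/4 * sqrt(N/k) = 12867.9635; the exact maximiser is used here.)
Optimal iterations = 12867

12867


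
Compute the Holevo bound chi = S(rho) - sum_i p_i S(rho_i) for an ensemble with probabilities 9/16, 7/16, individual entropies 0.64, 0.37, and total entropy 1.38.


chi = S(rho) - sum_i p_i * S(rho_i)
Weighted entropy = 9/16 * 0.64 + 7/16 * 0.37
= 0.5219
chi = 1.38 - 0.5219
= 0.8581

0.8581


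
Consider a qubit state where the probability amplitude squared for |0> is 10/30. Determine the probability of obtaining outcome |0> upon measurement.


|alpha|^2 = 10/30 = 0.3333
|beta|^2 = 1 - 10/30 = 20/30 = 0.6667
P(|0>) = |alpha|^2 = 0.3333

0.3333


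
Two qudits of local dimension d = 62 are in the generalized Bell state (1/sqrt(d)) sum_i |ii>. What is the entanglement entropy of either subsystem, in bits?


For a maximally entangled state in d x d:
S = log2(d) = log2(62)
= 5.9542

5.9542


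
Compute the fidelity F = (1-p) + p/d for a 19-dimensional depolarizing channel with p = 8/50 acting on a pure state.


F = (1-p) + p/d
= (1 - 0.1600) + 0.1600/19
= 0.8400 + 0.0084
= 0.8484

0.8484


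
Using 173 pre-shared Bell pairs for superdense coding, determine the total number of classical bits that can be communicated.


Superdense coding allows 2 classical bits per shared entangled pair.
173 pair(s) -> 2 * 173 = 346 classical bits

346


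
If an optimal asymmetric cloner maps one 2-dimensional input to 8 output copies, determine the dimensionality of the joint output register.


Output space = H^(tensor 8) where dim(H) = 2
dim = 2^8
= 4 (after 2 factors)
= 8 (after 3 factors)
= 16 (after 4 factors)
= 32 (after 5 factors)
= 64 (after 6 factors)
= 128 (after 7 factors)
= 256 (after 8 factors)
= 256

256


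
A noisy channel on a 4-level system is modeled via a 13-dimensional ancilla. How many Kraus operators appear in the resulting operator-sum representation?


Tracing out the environment in an orthonormal basis {|i>_E} gives Kraus operators K_i = <i|_E U |0>_E.
Number of Kraus operators = dim(H_env) = d_env
= 13

13


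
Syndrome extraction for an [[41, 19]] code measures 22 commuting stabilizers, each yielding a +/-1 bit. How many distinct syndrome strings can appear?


Each stabilizer generator gives a binary (+1 or -1) measurement outcome.
With 22 independent generators:
Total syndromes = 2^22
= 4194304

4194304


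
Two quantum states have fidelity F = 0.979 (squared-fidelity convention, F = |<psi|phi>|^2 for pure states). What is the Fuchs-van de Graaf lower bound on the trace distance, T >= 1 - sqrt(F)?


Fuchs-van de Graaf (squared-fidelity convention): 1 - sqrt(F) <= T <= sqrt(1 - F).
Lower bound: T >= 1 - sqrt(F)
sqrt(F) = sqrt(0.979) = 0.9894
T >= 1 - 0.9894
T >= 0.0106

0.0106


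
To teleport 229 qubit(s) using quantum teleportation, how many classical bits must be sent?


Quantum teleportation requires 2 classical bits per qubit teleported.
229 qubit(s) -> 2 * 229 = 458 classical bits

458


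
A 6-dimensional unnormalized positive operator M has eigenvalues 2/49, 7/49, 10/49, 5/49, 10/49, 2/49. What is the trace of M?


tr(M) = sum of eigenvalues
= 2/49 + 7/49 + 10/49 + 5/49 + 10/49 + 2/49
= 36/49
= 0.7347

0.7347


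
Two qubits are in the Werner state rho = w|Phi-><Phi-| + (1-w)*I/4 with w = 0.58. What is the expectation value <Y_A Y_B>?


|Phi-> = (|00> - |11>)/sqrt(2)
For the pure Bell state, <Y_A Y_B> = +1 (Bell-state Pauli correlator).
The maximally-mixed part I/4 has tr(I/4 * P tensor P) = 0 for any traceless Pauli P.
So <Y_A Y_B>_rho = w * (+1) + (1 - w) * 0
= 0.58 * (+1)
= 0.5800

0.5800


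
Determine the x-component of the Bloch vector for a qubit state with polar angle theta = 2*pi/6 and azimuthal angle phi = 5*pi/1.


theta = 1.0472, phi = 15.7080
r_x = sin(theta)*cos(phi) = 0.8660 * -1.0000
r_x = -0.8660

-0.8660


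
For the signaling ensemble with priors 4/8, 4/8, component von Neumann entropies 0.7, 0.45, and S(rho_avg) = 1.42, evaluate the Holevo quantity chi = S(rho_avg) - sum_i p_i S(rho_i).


chi = S(rho) - sum_i p_i * S(rho_i)
Weighted entropy = 4/8 * 0.7 + 4/8 * 0.45
= 0.5750
chi = 1.42 - 0.5750
= 0.8450

0.8450


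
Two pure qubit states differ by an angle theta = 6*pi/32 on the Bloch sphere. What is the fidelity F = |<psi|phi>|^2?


For states separated by angle theta on Bloch sphere:
F = cos^2(theta/2)
theta = 6*pi/32 = 0.5890
theta/2 = 0.2945
cos(theta/2) = 0.9569
F = 0.9157

0.9157


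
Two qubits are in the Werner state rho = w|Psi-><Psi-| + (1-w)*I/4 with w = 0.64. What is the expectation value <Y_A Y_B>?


|Psi-> = (|01> - |10>)/sqrt(2)
For the pure Bell state, <Y_A Y_B> = -1 (Bell-state Pauli correlator).
The maximally-mixed part I/4 has tr(I/4 * P tensor P) = 0 for any traceless Pauli P.
So <Y_A Y_B>_rho = w * (-1) + (1 - w) * 0
= 0.64 * (-1)
= -0.6400

-0.6400


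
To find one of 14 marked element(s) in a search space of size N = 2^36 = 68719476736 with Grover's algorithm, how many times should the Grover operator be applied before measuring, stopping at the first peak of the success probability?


After j Grover iterations the success probability is P(j) = sin^2((2j+1)*theta), where sin(theta) = sqrt(k/N).
N = 2^36 = 68719476736, k = 14
sin(theta) = sqrt(k/N) = 1.42732902e-05
theta = arcsin(sqrt(k/N)) = 1.42732902e-05 rad
P(j) reaches its first maximum when (2j+1)*theta is as close as possible to pi/2, i.e. j = round(pi/(4*theta) - 1/2).
pi/(4*theta) - 1/2 = 55025.2265
(For comparison, the common estimate pi/4 * sqrt(N/k) = 55025.7265; the exact maximiser is used here.)
Optimal iterations = 55025

55025


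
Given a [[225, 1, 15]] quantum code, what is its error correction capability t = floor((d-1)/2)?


Code parameters: [[225, 1, 15]], distance d = 15.
Number of correctable errors = floor((d-1)/2)
= floor((15 - 1)/2)
= floor(14/2)
= 7

7


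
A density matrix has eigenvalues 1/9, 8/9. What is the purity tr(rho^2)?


tr(rho^2) = sum of eigenvalues squared
= (1/9)^2 + (8/9)^2
= (1 + 64) / 81
= 65/81
= 0.8025

0.8025


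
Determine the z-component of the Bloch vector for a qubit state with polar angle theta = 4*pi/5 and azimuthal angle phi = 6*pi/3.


theta = 2.5133, phi = 6.2832
r_z = cos(theta) = -0.8090

-0.8090


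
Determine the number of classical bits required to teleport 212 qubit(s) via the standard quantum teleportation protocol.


Quantum teleportation requires 2 classical bits per qubit teleported.
212 qubit(s) -> 2 * 212 = 424 classical bits

424


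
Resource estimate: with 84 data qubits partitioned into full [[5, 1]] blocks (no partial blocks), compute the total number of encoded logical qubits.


Each code block uses 5 physical qubits for 1 logical qubit(s).
Number of complete blocks = floor(84 / 5) = 16
Logical qubits = 16 * 1
= 16

16


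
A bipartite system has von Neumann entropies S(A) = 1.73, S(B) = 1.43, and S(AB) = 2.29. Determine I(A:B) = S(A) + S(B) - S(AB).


I(A:B) = S(A) + S(B) - S(AB)
= 1.73 + 1.43 - 2.29
= 0.8700

0.8700


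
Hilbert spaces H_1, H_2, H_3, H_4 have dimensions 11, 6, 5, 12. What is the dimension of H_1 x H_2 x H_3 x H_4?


dim(H_1 x H_2 x H_3 x H_4) = 11 * 6 * 5 * 12
= 66 * 5 * 12
= 330 * 12
= 3960

3960


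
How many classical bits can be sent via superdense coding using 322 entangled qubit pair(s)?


Superdense coding allows 2 classical bits per shared entangled pair.
322 pair(s) -> 2 * 322 = 644 classical bits

644


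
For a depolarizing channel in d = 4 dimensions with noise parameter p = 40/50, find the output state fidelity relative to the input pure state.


F = (1-p) + p/d
= (1 - 0.8000) + 0.8000/4
= 0.2000 + 0.2000
= 0.4000

0.4000


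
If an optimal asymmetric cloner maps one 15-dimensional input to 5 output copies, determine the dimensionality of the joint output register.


Output space = H^(tensor 5) where dim(H) = 15
dim = 15^5
= 225 (after 2 factors)
= 3375 (after 3 factors)
= 50625 (after 4 factors)
= 759375 (after 5 factors)
= 759375

759375


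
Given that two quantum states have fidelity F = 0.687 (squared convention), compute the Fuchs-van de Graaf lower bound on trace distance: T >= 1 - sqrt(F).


Fuchs-van de Graaf (squared-fidelity convention): 1 - sqrt(F) <= T <= sqrt(1 - F).
Lower bound: T >= 1 - sqrt(F)
sqrt(F) = sqrt(0.687) = 0.8289
T >= 1 - 0.8289
T >= 0.1711

0.1711


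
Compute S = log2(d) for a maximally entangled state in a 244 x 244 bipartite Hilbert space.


For a maximally entangled state in d x d:
S = log2(d) = log2(244)
= 7.9307

7.9307


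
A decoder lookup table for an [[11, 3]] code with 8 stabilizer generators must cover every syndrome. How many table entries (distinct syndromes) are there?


Each stabilizer generator gives a binary (+1 or -1) measurement outcome.
With 8 independent generators:
Total syndromes = 2^8
= 256

256


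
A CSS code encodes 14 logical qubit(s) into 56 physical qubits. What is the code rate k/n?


Code rate R = k/n
= 14/56
= 0.2500

0.2500


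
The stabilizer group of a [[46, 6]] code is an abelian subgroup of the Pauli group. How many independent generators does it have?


For an [[n,k]] stabilizer code:
Number of stabilizer generators = n - k
= 46 - 6
= 40

40


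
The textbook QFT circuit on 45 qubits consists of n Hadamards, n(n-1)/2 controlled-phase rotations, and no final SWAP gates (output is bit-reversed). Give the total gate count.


Hadamard gates: 45
Controlled rotations: n*(n-1)/2 = 45*44/2 = 990
SWAP gates: 0 (omitted)
Total = 45 + 990
= 1035

1035


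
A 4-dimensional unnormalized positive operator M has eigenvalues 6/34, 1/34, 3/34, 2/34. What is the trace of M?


tr(M) = sum of eigenvalues
= 6/34 + 1/34 + 3/34 + 2/34
= 12/34
= 0.3529

0.3529


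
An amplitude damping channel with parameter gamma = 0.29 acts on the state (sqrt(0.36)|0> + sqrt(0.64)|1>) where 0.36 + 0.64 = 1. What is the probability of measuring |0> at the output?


For amplitude damping with parameter gamma on state sqrt(a)|0> + sqrt(b)|1>:
alpha^2 = 0.36, beta^2 = 0.64
P(|0>) = alpha^2 + gamma * beta^2
= 0.36 + 0.29 * 0.64
= 0.36 + 0.1856
= 0.5456

0.5456


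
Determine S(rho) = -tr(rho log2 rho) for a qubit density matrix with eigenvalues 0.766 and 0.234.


S = -p*log2(p) - (1-p)*log2(1-p)
p = 0.7660, 1-p = 0.2340
= -0.7660 * log2(0.7660) - 0.2340 * log2(0.2340)
= -(-0.2946) - (-0.4903)
= 0.7849

0.7849


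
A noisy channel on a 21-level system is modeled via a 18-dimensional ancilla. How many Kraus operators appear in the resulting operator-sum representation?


Tracing out the environment in an orthonormal basis {|i>_E} gives Kraus operators K_i = <i|_E U |0>_E.
Number of Kraus operators = dim(H_env) = d_env
= 18

18


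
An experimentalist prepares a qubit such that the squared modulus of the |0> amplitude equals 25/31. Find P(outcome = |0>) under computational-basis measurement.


|alpha|^2 = 25/31 = 0.8065
|beta|^2 = 1 - 25/31 = 6/31 = 0.1935
P(|0>) = |alpha|^2 = 0.8065

0.8065


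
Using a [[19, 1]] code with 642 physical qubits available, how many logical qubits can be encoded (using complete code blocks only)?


Each code block uses 19 physical qubits for 1 logical qubit(s).
Number of complete blocks = floor(642 / 19) = 33
Logical qubits = 33 * 1
= 33

33


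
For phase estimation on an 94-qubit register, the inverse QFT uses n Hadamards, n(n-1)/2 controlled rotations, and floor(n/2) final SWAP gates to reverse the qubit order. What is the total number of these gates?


Hadamard gates: 94
Controlled rotations: n*(n-1)/2 = 94*93/2 = 4371
SWAP gates: floor(n/2) = floor(94/2) = 47
Total = 94 + 4371 + 47
= 4512

4512


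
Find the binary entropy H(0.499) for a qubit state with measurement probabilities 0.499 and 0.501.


S = -p*log2(p) - (1-p)*log2(1-p)
p = 0.4990, 1-p = 0.5010
= -0.4990 * log2(0.4990) - 0.5010 * log2(0.5010)
= -(-0.5004) - (-0.4996)
= 1.0000

1.0000


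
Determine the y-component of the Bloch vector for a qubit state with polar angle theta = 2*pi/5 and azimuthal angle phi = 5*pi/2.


theta = 1.2566, phi = 7.8540
r_y = sin(theta)*sin(phi) = 0.9511 * 1.0000
r_y = 0.9511

0.9511


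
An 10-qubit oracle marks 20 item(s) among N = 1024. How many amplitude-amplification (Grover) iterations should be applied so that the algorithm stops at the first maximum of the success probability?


After j Grover iterations the success probability is P(j) = sin^2((2j+1)*theta), where sin(theta) = sqrt(k/N).
N = 2^10 = 1024, k = 20
sin(theta) = sqrt(k/N) = 0.1397542486
theta = arcsin(sqrt(k/N)) = 0.1402132233 rad
P(j) reaches its first maximum when (2j+1)*theta is as close as possible to pi/2, i.e. j = round(pi/(4*theta) - 1/2).
pi/(4*theta) - 1/2 = 5.1015
(For comparison, the common estimate pi/4 * sqrt(N/k) = 5.6199; the exact maximiser is used here.)
Optimal iterations = 5

5


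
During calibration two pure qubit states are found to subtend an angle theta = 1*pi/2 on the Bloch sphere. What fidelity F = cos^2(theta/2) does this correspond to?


For states separated by angle theta on Bloch sphere:
F = cos^2(theta/2)
theta = 1*pi/2 = 1.5708
theta/2 = 0.7854
cos(theta/2) = 0.7071
F = 0.5000

0.5000


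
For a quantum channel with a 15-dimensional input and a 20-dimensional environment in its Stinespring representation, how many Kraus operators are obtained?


Tracing out the environment in an orthonormal basis {|i>_E} gives Kraus operators K_i = <i|_E U |0>_E.
Number of Kraus operators = dim(H_env) = d_env
= 20

20


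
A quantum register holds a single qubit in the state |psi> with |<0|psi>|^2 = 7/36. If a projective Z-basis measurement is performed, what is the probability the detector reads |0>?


|alpha|^2 = 7/36 = 0.1944
|beta|^2 = 1 - 7/36 = 29/36 = 0.8056
P(|0>) = |alpha|^2 = 0.1944

0.1944


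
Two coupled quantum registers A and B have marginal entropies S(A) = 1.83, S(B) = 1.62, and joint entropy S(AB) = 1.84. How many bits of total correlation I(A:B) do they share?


I(A:B) = S(A) + S(B) - S(AB)
= 1.83 + 1.62 - 1.84
= 1.6100

1.6100


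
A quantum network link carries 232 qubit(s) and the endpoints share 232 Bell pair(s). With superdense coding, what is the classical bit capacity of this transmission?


Superdense coding allows 2 classical bits per shared entangled pair.
232 pair(s) -> 2 * 232 = 464 classical bits

464


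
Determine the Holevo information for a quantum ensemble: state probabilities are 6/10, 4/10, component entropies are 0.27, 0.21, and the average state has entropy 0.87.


chi = S(rho) - sum_i p_i * S(rho_i)
Weighted entropy = 6/10 * 0.27 + 4/10 * 0.21
= 0.2460
chi = 0.87 - 0.2460
= 0.6240

0.6240


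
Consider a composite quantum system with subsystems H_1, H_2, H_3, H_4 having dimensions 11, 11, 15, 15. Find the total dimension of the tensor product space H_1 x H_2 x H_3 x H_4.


dim(H_1 x H_2 x H_3 x H_4) = 11 * 11 * 15 * 15
= 121 * 15 * 15
= 1815 * 15
= 27225

27225


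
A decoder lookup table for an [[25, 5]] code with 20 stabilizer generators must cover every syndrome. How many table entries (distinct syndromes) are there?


Each stabilizer generator gives a binary (+1 or -1) measurement outcome.
With 20 independent generators:
Total syndromes = 2^20
= 1048576

1048576


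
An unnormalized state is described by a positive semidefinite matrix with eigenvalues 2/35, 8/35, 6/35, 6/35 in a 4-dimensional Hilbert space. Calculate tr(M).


tr(M) = sum of eigenvalues
= 2/35 + 8/35 + 6/35 + 6/35
= 22/35
= 0.6286

0.6286


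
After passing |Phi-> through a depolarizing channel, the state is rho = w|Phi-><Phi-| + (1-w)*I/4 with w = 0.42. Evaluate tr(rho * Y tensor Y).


|Phi-> = (|00> - |11>)/sqrt(2)
For the pure Bell state, <Y_A Y_B> = +1 (Bell-state Pauli correlator).
The maximally-mixed part I/4 has tr(I/4 * P tensor P) = 0 for any traceless Pauli P.
So <Y_A Y_B>_rho = w * (+1) + (1 - w) * 0
= 0.42 * (+1)
= 0.4200

0.4200


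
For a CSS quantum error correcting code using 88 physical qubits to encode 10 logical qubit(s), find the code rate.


Code rate R = k/n
= 10/88
= 0.1136

0.1136


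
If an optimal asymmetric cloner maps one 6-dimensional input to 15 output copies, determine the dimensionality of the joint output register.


Output space = H^(tensor 15) where dim(H) = 6
dim = 6^15
= 36 (after 2 factors)
= 216 (after 3 factors)
= 1296 (after 4 factors)
= 7776 (after 5 factors)
= 46656 (after 6 factors)
= 279936 (after 7 factors)
= 1679616 (after 8 factors)
= 10077696 (after 9 factors)
= 60466176 (after 10 factors)
= 362797056 (after 11 factors)
= 2176782336 (after 12 factors)
= 13060694016 (after 13 factors)
= 78364164096 (after 14 factors)
= 470184984576 (after 15 factors)
= 470184984576

470184984576


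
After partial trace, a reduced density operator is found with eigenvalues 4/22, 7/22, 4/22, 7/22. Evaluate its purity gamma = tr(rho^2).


tr(rho^2) = sum of eigenvalues squared
= (4/22)^2 + (7/22)^2 + (4/22)^2 + (7/22)^2
= (16 + 49 + 16 + 49) / 484
= 130/484
= 0.2686

0.2686


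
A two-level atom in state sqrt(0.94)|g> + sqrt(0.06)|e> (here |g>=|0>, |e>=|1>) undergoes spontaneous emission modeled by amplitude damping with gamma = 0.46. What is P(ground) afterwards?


For amplitude damping with parameter gamma on state sqrt(a)|0> + sqrt(b)|1>:
alpha^2 = 0.94, beta^2 = 0.06
P(|0>) = alpha^2 + gamma * beta^2
= 0.94 + 0.46 * 0.06
= 0.94 + 0.0276
= 0.9676

0.9676


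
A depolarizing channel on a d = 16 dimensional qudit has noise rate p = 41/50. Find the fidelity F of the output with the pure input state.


F = (1-p) + p/d
= (1 - 0.8200) + 0.8200/16
= 0.1800 + 0.0512
= 0.2313

0.2313


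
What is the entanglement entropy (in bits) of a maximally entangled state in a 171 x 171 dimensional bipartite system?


For a maximally entangled state in d x d:
S = log2(d) = log2(171)
= 7.4179

7.4179


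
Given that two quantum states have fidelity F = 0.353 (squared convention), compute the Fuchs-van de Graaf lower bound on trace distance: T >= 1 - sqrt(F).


Fuchs-van de Graaf (squared-fidelity convention): 1 - sqrt(F) <= T <= sqrt(1 - F).
Lower bound: T >= 1 - sqrt(F)
sqrt(F) = sqrt(0.353) = 0.5941
T >= 1 - 0.5941
T >= 0.4059

0.4059


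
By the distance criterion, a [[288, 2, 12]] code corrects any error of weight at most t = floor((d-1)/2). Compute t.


Code parameters: [[288, 2, 12]], distance d = 12.
Number of correctable errors = floor((d-1)/2)
= floor((12 - 1)/2)
= floor(11/2)
= 5

5


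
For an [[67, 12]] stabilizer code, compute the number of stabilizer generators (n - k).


For an [[n,k]] stabilizer code:
Number of stabilizer generators = n - k
= 67 - 12
= 55

55


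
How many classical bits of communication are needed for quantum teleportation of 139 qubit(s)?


Quantum teleportation requires 2 classical bits per qubit teleported.
139 qubit(s) -> 2 * 139 = 278 classical bits

278


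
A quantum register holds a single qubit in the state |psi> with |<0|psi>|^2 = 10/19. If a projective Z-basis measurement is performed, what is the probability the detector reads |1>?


|alpha|^2 = 10/19 = 0.5263
|beta|^2 = 1 - 10/19 = 9/19 = 0.4737
P(|1>) = |beta|^2 = 0.4737

0.4737


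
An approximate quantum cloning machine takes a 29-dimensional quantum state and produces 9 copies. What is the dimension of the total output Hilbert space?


Output space = H^(tensor 9) where dim(H) = 29
dim = 29^9
= 841 (after 2 factors)
= 24389 (after 3 factors)
= 707281 (after 4 factors)
= 20511149 (after 5 factors)
= 594823321 (after 6 factors)
= 17249876309 (after 7 factors)
= 500246412961 (after 8 factors)
= 14507145975869 (after 9 factors)
= 14507145975869

14507145975869


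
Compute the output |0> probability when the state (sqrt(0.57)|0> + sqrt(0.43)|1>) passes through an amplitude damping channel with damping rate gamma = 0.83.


For amplitude damping with parameter gamma on state sqrt(a)|0> + sqrt(b)|1>:
alpha^2 = 0.57, beta^2 = 0.43
P(|0>) = alpha^2 + gamma * beta^2
= 0.57 + 0.83 * 0.43
= 0.57 + 0.3569
= 0.9269

0.9269


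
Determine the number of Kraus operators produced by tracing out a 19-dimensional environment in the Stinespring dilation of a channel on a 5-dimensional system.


Tracing out the environment in an orthonormal basis {|i>_E} gives Kraus operators K_i = <i|_E U |0>_E.
Number of Kraus operators = dim(H_env) = d_env
= 19

19


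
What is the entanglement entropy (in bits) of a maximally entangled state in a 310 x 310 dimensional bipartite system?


For a maximally entangled state in d x d:
S = log2(d) = log2(310)
= 8.2761

8.2761


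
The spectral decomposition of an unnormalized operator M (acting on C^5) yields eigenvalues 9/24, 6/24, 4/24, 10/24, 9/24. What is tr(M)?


tr(M) = sum of eigenvalues
= 9/24 + 6/24 + 4/24 + 10/24 + 9/24
= 38/24
= 1.5833

1.5833


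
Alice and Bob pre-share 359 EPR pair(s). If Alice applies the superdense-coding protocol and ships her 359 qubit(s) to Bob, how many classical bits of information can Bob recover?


Superdense coding allows 2 classical bits per shared entangled pair.
359 pair(s) -> 2 * 359 = 718 classical bits

718


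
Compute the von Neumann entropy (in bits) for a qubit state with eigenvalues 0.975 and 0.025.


S = -p*log2(p) - (1-p)*log2(1-p)
p = 0.9750, 1-p = 0.0250
= -0.9750 * log2(0.9750) - 0.0250 * log2(0.0250)
= -(-0.0356) - (-0.1330)
= 0.1687

0.1687


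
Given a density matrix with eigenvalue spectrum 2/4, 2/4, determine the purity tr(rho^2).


tr(rho^2) = sum of eigenvalues squared
= (2/4)^2 + (2/4)^2
= (4 + 4) / 16
= 8/16
= 0.5000

0.5000


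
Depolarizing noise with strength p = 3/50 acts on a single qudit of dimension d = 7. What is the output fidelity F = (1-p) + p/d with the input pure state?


F = (1-p) + p/d
= (1 - 0.0600) + 0.0600/7
= 0.9400 + 0.0086
= 0.9486

0.9486


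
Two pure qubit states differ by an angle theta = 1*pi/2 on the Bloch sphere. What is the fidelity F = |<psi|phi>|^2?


For states separated by angle theta on Bloch sphere:
F = cos^2(theta/2)
theta = 1*pi/2 = 1.5708
theta/2 = 0.7854
cos(theta/2) = 0.7071
F = 0.5000

0.5000


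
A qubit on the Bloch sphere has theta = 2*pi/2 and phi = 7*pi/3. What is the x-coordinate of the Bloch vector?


theta = 3.1416, phi = 7.3304
r_x = sin(theta)*cos(phi) = 0.0000 * 0.5000
r_x = 0.0000

0.0000


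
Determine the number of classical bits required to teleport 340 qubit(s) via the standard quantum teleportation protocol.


Quantum teleportation requires 2 classical bits per qubit teleported.
340 qubit(s) -> 2 * 340 = 680 classical bits

680


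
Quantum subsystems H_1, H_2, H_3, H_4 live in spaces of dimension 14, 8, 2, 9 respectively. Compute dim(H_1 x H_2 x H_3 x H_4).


dim(H_1 x H_2 x H_3 x H_4) = 14 * 8 * 2 * 9
= 112 * 2 * 9
= 224 * 9
= 2016

2016


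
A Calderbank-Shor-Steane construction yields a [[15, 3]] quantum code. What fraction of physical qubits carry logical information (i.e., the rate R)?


Code rate R = k/n
= 3/15
= 0.2000

0.2000


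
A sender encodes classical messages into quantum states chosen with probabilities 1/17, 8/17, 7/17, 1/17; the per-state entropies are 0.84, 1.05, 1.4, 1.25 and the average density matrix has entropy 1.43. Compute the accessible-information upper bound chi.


chi = S(rho) - sum_i p_i * S(rho_i)
Weighted entropy = 1/17 * 0.84 + 8/17 * 1.05 + 7/17 * 1.4 + 1/17 * 1.25
= 1.1935
chi = 1.43 - 1.1935
= 0.2365

0.2365


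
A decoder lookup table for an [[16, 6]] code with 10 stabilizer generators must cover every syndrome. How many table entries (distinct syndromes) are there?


Each stabilizer generator gives a binary (+1 or -1) measurement outcome.
With 10 independent generators:
Total syndromes = 2^10
= 1024

1024
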